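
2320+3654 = 5974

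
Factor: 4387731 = 3^1 * 251^1 * 5827^1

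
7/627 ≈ 0.0112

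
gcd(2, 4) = 2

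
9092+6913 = 16005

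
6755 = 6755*1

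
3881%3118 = 763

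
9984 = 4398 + 5586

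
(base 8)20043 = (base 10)8227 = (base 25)d42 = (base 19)13f0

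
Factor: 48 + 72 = 2^3*3^1*5^1 = 120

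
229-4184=-3955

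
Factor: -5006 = -1*2^1*2503^1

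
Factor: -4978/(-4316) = 2^(-1)*13^(-1)*19^1*83^(-1)*131^1 = 2489/2158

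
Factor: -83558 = -1*2^1*41^1*1019^1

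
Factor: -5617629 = -1*3^2*53^1*11777^1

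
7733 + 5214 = 12947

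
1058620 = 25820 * 41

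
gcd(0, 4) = 4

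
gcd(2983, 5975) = 1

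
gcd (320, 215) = 5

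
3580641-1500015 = 2080626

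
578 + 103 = 681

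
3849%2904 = 945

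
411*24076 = 9895236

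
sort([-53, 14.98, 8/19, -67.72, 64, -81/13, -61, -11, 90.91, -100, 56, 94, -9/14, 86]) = [-100, -67.72, -61, -53, -11, -81/13, -9/14, 8/19, 14.98, 56, 64, 86, 90.91, 94]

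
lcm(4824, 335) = 24120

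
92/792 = 23/198 ≈ 0.116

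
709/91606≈0.00774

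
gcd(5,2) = 1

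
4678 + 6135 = 10813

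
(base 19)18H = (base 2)1000010010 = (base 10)530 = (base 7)1355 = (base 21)145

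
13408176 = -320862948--334271124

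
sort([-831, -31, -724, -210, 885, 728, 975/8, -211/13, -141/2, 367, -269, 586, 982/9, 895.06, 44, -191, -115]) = [-831, -724, -269, -210, -191, -115, -141/2, -31, -211/13, 44, 982/9, 975/8, 367, 586, 728, 885, 895.06]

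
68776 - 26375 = 42401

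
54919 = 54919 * 1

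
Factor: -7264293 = -1*3^1*379^1*6389^1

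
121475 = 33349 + 88126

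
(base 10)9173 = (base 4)2033111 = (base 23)h7j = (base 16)23d5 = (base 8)21725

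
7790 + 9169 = 16959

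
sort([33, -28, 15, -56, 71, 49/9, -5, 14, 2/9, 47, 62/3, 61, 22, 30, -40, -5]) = [-56, -40, -28, -5, -5, 2/9, 49/9, 14, 15, 62/3, 22, 30, 33, 47, 61, 71]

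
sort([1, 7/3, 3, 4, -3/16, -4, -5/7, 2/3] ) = [-4, -5/7, -3/16, 2/3, 1, 7/3, 3, 4] 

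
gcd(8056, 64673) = 1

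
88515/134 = 660+75/134 ≈ 660.56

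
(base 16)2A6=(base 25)123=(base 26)102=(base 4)22212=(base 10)678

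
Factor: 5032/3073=2^3*7^(-1)*17^1*37^1*439^(-1)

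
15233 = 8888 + 6345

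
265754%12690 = 11954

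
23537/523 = 45+2/523 ≈ 45.00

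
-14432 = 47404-61836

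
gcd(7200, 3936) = 96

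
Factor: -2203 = -1*2203^1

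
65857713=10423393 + 55434320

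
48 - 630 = -582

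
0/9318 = 0 = 0.00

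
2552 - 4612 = -2060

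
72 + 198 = 270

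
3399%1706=1693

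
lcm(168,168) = 168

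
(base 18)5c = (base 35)2w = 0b1100110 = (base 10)102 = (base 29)3f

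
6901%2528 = 1845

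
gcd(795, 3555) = 15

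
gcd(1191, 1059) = 3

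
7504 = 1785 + 5719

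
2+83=85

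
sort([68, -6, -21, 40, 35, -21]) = [-21, -21, -6, 35, 40, 68]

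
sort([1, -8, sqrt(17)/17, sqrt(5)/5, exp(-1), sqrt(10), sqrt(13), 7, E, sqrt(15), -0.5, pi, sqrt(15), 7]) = [-8, -0.5, sqrt(17)/17, exp(-1), sqrt(5)/5, 1, E, pi, sqrt(10), sqrt(13), sqrt(15), sqrt(15), 7, 7]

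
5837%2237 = 1363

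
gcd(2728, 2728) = 2728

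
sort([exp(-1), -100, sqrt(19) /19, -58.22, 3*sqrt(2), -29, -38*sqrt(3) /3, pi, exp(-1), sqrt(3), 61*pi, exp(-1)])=[-100, -58.22, -29, -38*sqrt(3) /3, sqrt(19) /19, exp(-1), exp(-1), exp(-1), sqrt(3), pi, 3*sqrt(2), 61*pi]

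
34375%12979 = 8417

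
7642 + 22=7664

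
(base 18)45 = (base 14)57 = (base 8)115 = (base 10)77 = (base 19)41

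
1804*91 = 164164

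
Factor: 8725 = 5^2*349^1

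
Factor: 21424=2^4*13^1*103^1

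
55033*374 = 20582342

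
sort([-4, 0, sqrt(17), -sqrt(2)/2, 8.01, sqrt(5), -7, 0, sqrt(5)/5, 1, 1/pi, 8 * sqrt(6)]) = [-7, -4, -sqrt(2)/2, 0, 0, 1/pi, sqrt(5)/5, 1, sqrt(5), sqrt(17), 8.01, 8 * sqrt(6)]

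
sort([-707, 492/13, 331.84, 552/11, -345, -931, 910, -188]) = [-931, -707, -345, -188, 492/13, 552/11, 331.84, 910]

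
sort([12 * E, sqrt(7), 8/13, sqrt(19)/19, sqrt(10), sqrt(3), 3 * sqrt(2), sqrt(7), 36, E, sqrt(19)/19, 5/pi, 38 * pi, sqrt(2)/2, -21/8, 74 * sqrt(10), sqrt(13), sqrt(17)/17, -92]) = [-92, -21/8, sqrt(19)/19, sqrt(19)/19, sqrt(17)/17, 8/13, sqrt(2)/2, 5/pi, sqrt(3), sqrt(7), sqrt(7), E, sqrt(10), sqrt(13), 3 * sqrt(2), 12 * E, 36, 38 * pi, 74 * sqrt(10)]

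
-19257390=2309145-21566535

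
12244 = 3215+9029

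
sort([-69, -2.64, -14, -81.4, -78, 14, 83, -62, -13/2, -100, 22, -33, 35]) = [-100, -81.4, -78, -69, -62, -33, -14, -13/2, -2.64, 14, 22, 35, 83]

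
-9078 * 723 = -6563394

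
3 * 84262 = 252786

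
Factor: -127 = -1 * 127^1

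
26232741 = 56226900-29994159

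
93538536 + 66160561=159699097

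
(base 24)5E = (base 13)A4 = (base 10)134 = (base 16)86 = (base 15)8E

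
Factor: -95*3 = -1*3^1*5^1*19^1 = -285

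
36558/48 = 6093/8 ≈ 761.63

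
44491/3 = 14830 + 1/3 ≈ 14830.33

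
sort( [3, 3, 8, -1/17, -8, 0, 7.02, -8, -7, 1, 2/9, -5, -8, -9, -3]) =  [-9, -8, -8, -8, -7, -5, -3, -1/17, 0, 2/9, 1, 3, 3, 7.02, 8]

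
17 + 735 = 752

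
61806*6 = 370836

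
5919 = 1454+4465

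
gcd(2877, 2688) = 21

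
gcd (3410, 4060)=10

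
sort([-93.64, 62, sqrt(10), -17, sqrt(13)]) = [-93.64, -17, sqrt(10), sqrt(13), 62]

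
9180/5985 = 204/133 ≈ 1.53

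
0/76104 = 0 = 0.00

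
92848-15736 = 77112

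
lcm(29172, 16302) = 554268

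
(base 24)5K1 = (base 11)2586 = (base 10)3361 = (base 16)D21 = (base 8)6441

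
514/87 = 5 + 79/87 ≈ 5.91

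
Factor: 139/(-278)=-1*2^(-1)=-1/2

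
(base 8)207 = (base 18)79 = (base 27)50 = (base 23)5k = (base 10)135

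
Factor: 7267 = 13^2*43^1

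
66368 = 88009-21641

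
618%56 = 2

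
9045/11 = 822+3/11 ≈ 822.27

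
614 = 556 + 58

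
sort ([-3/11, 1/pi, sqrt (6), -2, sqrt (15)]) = [-2, -3/11, 1/pi, sqrt (6), sqrt (15)]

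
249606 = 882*283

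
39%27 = 12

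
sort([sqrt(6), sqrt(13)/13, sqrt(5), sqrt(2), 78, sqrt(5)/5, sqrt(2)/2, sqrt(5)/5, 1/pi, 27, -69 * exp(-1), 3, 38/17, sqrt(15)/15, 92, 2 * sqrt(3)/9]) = [-69 * exp(-1), sqrt(15)/15, sqrt(13)/13, 1/pi, 2 * sqrt(3)/9, sqrt(5)/5, sqrt(5)/5, sqrt(2)/2, sqrt(2), 38/17, sqrt(5), sqrt(6), 3, 27, 78, 92]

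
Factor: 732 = 2^2*3^1*61^1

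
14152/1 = 14152 = 14152.00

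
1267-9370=-8103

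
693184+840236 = 1533420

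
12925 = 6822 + 6103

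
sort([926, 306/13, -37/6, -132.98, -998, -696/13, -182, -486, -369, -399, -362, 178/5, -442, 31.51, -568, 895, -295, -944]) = [-998, -944, -568, -486, -442, -399, -369, -362, -295, -182, -132.98, -696/13, -37/6, 306/13, 31.51, 178/5, 895, 926]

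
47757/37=1290 + 27/37 ≈ 1290.73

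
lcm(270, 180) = 540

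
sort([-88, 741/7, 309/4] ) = [-88, 309/4, 741/7] 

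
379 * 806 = 305474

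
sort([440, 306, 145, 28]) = [28, 145, 306, 440]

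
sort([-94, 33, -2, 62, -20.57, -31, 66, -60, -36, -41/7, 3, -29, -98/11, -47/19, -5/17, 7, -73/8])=[-94, -60, -36, -31, -29, -20.57, -73/8, -98/11, -41/7, -47/19, -2, -5/17, 3, 7, 33, 62, 66]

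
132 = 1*132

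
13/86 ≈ 0.151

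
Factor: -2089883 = -1 * 541^1 * 3863^1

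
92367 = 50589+41778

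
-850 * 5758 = -4894300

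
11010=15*734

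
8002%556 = 218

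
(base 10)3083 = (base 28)3q3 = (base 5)44313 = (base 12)194b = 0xc0b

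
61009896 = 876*69646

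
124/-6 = -20-2/3 ≈ -20.67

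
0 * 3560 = 0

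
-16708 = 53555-70263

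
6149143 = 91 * 67573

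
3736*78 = 291408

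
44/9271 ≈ 0.00475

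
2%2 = 0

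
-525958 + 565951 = 39993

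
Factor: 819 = 3^2 * 7^1 * 13^1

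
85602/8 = 42801/4 = 10700.25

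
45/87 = 15/29 ≈ 0.517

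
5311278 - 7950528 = -2639250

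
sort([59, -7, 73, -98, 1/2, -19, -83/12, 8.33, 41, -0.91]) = [-98, -19, -7, -83/12, -0.91, 1/2, 8.33, 41, 59, 73]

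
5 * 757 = 3785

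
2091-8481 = -6390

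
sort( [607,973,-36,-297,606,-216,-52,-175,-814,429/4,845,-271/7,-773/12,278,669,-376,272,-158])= [-814,-376,-297,-216,-175,-158,-773/12,-52,-271/7,-36,429/4,272,278,606,607,669,845,973]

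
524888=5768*91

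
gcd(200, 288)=8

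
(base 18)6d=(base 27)4d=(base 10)121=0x79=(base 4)1321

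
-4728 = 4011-8739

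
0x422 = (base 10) 1058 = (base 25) 1h8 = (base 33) w2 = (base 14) 558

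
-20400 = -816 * 25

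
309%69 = 33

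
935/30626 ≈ 0.0305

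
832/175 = 4 + 132/175 ≈ 4.75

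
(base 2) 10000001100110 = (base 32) 836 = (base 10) 8294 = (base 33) 7kb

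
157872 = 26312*6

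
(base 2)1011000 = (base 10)88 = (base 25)3d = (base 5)323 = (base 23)3j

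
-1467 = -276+-1191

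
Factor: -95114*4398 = -1*2^2*3^1*19^1*733^1*2503^1 = -418311372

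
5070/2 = 2535 = 2535.00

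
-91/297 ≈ -0.306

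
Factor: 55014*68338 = 2^2*3^1*47^1*53^1*173^1*727^1 = 3759546732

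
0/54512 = 0 = 0.00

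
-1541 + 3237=1696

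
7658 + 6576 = 14234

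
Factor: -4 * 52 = -1 * 2^4 * 13^1 = -208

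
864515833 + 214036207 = 1078552040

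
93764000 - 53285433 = 40478567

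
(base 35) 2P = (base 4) 1133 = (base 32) 2V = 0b1011111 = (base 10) 95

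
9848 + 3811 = 13659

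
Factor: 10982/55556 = 2^(-1) * 17^1 * 43^(-1) = 17/86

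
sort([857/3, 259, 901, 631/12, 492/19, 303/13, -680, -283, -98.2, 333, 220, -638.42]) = [-680, -638.42, -283, -98.2, 303/13, 492/19, 631/12, 220, 259, 857/3, 333, 901]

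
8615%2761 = 332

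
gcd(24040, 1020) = 20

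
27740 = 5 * 5548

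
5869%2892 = 85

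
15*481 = 7215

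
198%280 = 198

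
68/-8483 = -4/499 ≈ -0.00802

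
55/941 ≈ 0.0584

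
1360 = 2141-781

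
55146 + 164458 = 219604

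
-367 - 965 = -1332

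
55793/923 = 60 + 413/923 ≈ 60.45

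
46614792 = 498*93604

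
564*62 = 34968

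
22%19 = 3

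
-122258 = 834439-956697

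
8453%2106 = 29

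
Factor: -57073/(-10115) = 5^(-1) * 7^(-1) * 17^(-2) * 57073^1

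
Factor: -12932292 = -1*2^2*3^1*1077691^1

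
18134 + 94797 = 112931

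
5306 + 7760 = 13066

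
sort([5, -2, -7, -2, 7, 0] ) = [-7, -2, -2, 0, 5, 7] 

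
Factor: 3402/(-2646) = -1*3^2*7^(-1) = -9/7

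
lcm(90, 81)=810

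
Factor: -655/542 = -1*2^ (-1)*5^1*131^1*271^ (-1)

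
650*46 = 29900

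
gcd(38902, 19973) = 1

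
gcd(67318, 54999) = 97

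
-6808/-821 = 8 + 240/821 ≈ 8.29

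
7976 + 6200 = 14176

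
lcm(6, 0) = 0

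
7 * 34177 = 239239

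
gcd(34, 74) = 2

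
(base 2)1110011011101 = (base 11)5608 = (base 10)7389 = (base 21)gfi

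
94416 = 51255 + 43161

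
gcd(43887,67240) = 1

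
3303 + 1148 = 4451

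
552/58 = 9+15/29 ≈ 9.52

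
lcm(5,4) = 20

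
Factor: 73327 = 73327^1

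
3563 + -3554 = 9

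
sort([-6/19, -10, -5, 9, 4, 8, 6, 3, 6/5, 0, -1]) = [-10, -5, -1, -6/19, 0, 6/5, 3, 4, 6, 8, 9]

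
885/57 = 15 + 10/19 ≈ 15.53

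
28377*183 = 5192991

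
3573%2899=674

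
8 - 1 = 7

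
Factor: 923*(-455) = -1*5^1*7^1*13^2*71^1 = -419965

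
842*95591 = 80487622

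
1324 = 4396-3072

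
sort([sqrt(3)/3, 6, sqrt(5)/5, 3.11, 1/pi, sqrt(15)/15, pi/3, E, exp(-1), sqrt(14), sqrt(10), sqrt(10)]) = [sqrt(15)/15, 1/pi, exp(-1), sqrt(5)/5, sqrt(3)/3, pi/3, E, 3.11, sqrt(10), sqrt(10), sqrt(14), 6]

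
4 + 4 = 8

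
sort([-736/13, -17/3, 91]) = [-736/13, -17/3, 91]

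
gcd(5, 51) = 1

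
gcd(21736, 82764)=836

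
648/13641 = 216/4547 ≈ 0.0475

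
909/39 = 303/13 ≈ 23.31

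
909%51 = 42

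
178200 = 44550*4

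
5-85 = -80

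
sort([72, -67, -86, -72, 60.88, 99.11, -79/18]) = [-86, -72, -67, -79/18, 60.88, 72, 99.11]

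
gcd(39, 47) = 1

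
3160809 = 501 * 6309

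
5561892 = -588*(-9459)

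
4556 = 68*67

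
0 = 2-2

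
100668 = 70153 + 30515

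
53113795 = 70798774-17684979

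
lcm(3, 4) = 12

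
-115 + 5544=5429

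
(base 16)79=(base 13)94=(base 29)45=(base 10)121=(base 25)4l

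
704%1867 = 704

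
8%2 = 0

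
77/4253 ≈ 0.0181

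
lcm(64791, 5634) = 129582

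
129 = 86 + 43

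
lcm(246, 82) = 246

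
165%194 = 165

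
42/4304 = 21/2152 ≈ 0.00976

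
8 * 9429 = 75432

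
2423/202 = 11 + 201/202≈12.00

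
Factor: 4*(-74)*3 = -1*2^3*3^1*37^1 = -888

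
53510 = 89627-36117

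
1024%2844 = 1024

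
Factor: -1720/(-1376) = 2^(-2)*5^1 = 5/4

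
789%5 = 4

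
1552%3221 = 1552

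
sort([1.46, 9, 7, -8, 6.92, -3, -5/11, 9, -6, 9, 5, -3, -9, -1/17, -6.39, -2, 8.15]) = [-9, -8, -6.39, -6, -3, -3, -2, -5/11, -1/17, 1.46, 5, 6.92, 7, 8.15, 9, 9, 9]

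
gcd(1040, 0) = 1040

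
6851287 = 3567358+3283929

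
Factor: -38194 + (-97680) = -1 * 2^1 * 41^1 * 1657^1 = -135874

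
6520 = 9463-2943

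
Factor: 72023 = 7^1 * 10289^1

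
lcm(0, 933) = 0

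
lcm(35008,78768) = 315072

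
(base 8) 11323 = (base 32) 4mj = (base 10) 4819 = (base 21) aja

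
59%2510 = 59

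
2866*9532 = 27318712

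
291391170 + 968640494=1260031664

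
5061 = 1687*3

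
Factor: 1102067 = 431^1*2557^1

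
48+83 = 131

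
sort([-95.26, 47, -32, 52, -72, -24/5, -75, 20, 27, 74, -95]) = [-95.26, -95, -75, -72, -32, -24/5, 20, 27, 47, 52, 74]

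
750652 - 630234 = 120418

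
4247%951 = 443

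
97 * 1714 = 166258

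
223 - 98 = 125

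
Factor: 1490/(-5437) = -1 * 2^1 * 5^1 * 149^1 * 5437^(-1)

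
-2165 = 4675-6840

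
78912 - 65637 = 13275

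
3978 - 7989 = -4011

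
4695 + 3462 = 8157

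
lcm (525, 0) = 0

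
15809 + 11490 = 27299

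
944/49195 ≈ 0.0192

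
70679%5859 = 371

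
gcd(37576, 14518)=854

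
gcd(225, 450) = 225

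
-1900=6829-8729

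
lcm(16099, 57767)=982039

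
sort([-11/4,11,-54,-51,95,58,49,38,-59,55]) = [-59,-54,-51,-11/4,11,38,49,55,58,95]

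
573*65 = 37245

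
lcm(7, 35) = 35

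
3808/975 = 3+883/975 ≈ 3.91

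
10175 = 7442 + 2733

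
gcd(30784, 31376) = 592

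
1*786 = 786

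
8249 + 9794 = 18043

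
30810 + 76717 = 107527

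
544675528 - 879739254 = -335063726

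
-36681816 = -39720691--3038875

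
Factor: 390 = 2^1*3^1*5^1*13^1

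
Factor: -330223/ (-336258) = 2^ (-1)*3^ (-3)*13^ (-1)*29^1*59^1*193^1*479^ (-1)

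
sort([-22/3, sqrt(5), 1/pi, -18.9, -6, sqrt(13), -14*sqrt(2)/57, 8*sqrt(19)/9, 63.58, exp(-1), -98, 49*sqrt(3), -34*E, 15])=[-98, -34*E, -18.9, -22/3, -6, -14*sqrt(2)/57, 1/pi, exp(-1), sqrt(5), sqrt(13), 8*sqrt(19)/9, 15, 63.58, 49*sqrt(3)]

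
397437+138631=536068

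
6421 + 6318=12739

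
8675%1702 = 165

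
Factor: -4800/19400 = -1*2^3*3^1*97^(-1) = -24/97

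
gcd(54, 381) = 3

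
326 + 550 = 876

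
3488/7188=872/1797 ≈ 0.485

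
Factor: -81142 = -1 * 2^1 * 29^1 * 1399^1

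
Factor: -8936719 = -1*11^1*23^1*35323^1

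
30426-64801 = -34375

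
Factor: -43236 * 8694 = -1 * 2^3 * 3^5 * 7^1 * 23^1 * 1201^1 = -375893784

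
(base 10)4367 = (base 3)12222202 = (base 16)110f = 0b1000100001111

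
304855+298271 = 603126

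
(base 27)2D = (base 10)67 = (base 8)103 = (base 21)34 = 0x43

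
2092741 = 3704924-1612183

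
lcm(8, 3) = 24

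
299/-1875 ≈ -0.159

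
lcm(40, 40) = 40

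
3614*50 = 180700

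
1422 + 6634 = 8056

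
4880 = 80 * 61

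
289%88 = 25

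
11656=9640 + 2016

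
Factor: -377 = -1*13^1*29^1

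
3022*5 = 15110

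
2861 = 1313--1548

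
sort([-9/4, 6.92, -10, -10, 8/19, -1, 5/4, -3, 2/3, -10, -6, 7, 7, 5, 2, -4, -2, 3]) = [-10, -10, -10, -6, -4, -3, -9/4, -2, -1, 8/19, 2/3, 5/4, 2, 3, 5, 6.92, 7, 7]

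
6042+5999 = 12041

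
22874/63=363 + 5/63 ≈ 363.08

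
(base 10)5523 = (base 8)12623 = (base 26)84b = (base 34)4qf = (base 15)1983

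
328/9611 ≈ 0.0341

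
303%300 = 3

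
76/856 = 19/214 ≈ 0.0888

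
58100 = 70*830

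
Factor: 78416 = 2^4 * 13^2 * 29^1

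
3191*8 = 25528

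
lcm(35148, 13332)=386628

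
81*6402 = 518562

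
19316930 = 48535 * 398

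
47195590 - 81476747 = -34281157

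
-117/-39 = 3 = 3.00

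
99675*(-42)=-4186350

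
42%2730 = 42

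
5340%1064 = 20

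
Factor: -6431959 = -1*1723^1*3733^1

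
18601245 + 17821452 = 36422697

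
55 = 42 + 13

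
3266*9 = 29394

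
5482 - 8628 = -3146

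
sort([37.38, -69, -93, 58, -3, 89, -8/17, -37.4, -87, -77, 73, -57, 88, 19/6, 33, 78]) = [-93, -87, -77, -69, -57, -37.4, -3, -8/17, 19/6, 33, 37.38, 58, 73, 78, 88, 89]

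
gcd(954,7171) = 1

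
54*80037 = 4321998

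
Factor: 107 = 107^1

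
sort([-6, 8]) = [-6, 8]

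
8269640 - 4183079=4086561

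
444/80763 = 148/26921 ≈ 0.00550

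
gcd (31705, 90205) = 5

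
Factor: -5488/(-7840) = 2^(-1) * 5^(-1) * 7^1 = 7/10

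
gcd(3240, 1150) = 10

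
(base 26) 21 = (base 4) 311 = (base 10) 53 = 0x35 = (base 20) 2d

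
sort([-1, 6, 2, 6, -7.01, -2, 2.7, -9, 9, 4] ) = [-9, -7.01, -2, -1, 2, 2.7, 4, 6, 6, 9] 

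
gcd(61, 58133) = 61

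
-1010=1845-2855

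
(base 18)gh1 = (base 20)deb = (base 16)1573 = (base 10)5491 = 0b1010101110011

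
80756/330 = 244+118/165 ≈ 244.72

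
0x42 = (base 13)51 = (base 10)66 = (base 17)3f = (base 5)231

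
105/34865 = 21/6973 ≈ 0.00301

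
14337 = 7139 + 7198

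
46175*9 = 415575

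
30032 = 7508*4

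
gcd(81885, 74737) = 1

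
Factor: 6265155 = 3^1*5^1*13^1*19^2*89^1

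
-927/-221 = 4 + 43/221 ≈ 4.19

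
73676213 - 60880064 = 12796149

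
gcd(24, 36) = 12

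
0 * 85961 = 0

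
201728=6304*32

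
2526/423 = 842/141 ≈ 5.97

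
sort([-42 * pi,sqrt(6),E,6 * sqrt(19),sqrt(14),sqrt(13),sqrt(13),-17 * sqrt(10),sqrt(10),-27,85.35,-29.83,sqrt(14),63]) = [-42 * pi,-17 * sqrt(10),-29.83,-27,sqrt(6),E,sqrt(10),sqrt(13),sqrt(13),sqrt(14),sqrt(14),6 * sqrt(19),63,85.35]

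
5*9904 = 49520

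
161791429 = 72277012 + 89514417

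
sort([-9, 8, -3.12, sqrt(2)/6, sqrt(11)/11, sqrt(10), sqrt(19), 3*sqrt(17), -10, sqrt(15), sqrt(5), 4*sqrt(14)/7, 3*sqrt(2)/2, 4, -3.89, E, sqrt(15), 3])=[-10, -9, -3.89, -3.12, sqrt(2)/6, sqrt(11)/11, 3*sqrt(2)/2, 4*sqrt(14)/7, sqrt(5), E, 3, sqrt(10), sqrt(15), sqrt(15), 4, sqrt(19), 8, 3*sqrt(17)]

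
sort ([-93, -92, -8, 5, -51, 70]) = [-93, -92, -51, -8, 5, 70]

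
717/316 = 2 + 85/316 ≈ 2.27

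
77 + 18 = 95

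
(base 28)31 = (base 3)10011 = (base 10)85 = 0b1010101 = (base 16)55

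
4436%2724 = 1712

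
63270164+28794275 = 92064439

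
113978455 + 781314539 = 895292994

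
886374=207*4282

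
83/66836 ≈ 0.00124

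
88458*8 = 707664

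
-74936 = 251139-326075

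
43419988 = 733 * 59236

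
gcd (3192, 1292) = 76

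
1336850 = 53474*25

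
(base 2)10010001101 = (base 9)1534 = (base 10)1165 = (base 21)2da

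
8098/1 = 8098 = 8098.00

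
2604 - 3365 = -761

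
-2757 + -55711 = -58468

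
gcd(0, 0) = 0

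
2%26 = 2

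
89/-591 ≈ -0.151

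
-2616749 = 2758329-5375078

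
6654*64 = 425856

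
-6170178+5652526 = -517652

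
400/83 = 4+68/83≈4.82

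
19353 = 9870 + 9483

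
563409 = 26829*21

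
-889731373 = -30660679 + -859070694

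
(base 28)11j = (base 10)831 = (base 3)1010210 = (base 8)1477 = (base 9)1123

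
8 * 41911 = 335288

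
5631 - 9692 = -4061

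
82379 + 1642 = 84021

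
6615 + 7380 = 13995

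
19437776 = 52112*373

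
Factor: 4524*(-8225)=-1*2^2*3^1*5^2*7^1*13^1*29^1*47^1=-37209900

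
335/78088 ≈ 0.00429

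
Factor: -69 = -1*3^1*23^1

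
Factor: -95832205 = -1*5^1*7^1*2738063^1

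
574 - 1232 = -658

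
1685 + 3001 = 4686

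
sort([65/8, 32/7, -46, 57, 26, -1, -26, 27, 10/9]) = [-46, -26, -1, 10/9, 32/7, 65/8, 26, 27, 57]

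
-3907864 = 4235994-8143858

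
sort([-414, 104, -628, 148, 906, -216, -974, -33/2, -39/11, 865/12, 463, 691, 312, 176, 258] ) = [-974, -628, -414, -216, -33/2, -39/11, 865/12, 104, 148, 176, 258, 312, 463, 691, 906] 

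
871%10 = 1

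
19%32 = 19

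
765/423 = 1 + 38/47≈1.81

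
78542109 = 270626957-192084848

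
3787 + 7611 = 11398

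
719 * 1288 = 926072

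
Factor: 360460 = 2^2 * 5^1 * 67^1 * 269^1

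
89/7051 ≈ 0.0126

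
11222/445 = 25 + 97/445 ≈ 25.22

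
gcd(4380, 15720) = 60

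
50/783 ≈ 0.0639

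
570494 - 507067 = 63427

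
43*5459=234737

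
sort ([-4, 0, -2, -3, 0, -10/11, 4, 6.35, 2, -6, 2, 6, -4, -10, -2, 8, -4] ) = [-10, -6, -4, -4, -4, -3, -2, -2, -10/11, 0, 0, 2, 2, 4, 6, 6.35, 8] 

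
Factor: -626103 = -1*3^3*23189^1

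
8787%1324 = 843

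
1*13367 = 13367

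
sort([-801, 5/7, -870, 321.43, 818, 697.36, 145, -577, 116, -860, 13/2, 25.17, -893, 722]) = [-893, -870, -860, -801, -577, 5/7, 13/2, 25.17, 116, 145, 321.43, 697.36, 722, 818]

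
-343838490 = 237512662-581351152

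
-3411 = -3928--517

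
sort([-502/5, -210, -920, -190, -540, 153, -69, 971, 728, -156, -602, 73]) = [-920, -602, -540, -210, -190, -156, -502/5, -69, 73, 153, 728, 971]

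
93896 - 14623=79273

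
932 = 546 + 386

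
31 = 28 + 3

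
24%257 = 24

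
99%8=3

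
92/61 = 1+31/61 ≈ 1.51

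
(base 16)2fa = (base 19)222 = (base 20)1i2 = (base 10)762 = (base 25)15c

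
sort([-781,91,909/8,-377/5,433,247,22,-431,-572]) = [-781,-572,-431,-377/5,22,91,909/8,247,433]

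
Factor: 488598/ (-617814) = -1*3^ (-2)*11^2*17^ (-1) = -121/153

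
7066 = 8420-1354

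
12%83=12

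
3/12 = 1/4 = 0.25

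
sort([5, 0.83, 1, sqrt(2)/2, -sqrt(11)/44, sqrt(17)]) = [-sqrt(11)/44, sqrt(2)/2, 0.83, 1, sqrt(17), 5]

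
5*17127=85635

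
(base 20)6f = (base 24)5f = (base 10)135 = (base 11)113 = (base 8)207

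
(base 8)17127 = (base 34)6of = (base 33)74c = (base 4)1321113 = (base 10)7767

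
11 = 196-185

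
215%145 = 70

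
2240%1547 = 693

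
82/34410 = 41/17205 ≈ 0.00238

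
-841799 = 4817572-5659371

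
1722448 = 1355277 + 367171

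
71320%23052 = 2164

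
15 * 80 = 1200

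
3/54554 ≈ 0.0000550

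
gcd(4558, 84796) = 86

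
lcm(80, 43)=3440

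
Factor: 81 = 3^4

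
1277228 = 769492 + 507736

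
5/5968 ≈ 0.000838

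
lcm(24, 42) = 168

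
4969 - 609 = 4360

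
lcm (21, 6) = 42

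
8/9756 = 2/2439 ≈ 0.000820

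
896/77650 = 448/38825 ≈ 0.0115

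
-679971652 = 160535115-840506767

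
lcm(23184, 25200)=579600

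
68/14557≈0.00467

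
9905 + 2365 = 12270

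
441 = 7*63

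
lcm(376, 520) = 24440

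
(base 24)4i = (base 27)46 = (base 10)114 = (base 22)54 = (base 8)162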